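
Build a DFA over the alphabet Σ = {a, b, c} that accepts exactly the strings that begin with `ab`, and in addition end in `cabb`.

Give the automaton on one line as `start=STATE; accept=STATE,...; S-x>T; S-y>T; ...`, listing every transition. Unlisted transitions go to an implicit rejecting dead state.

Build one automaton per condition and run them in lockstep. The first has 4 states tracking whether the input so far still matches the prefix `ab`; the second has 5 states tracking how much of the suffix `cabb` has currently been matched. A product state is a pair (one from each), accepting exactly when both do.
12 states suffice.
          a    b    c  
>  s0     s1   s2   s3 
   s1     s2   s4   s3 
   s2     s2   s2   s3 
   s3     s5   s2   s3 
   s4     s4   s4   s6 
   s5     s2   s7   s3 
   s6     s8   s4   s6 
   s7     s2   s9   s3 
   s8     s4  s10   s6 
   s9     s2   s2   s3 
   s10    s4  s11   s6 
 * s11    s4   s4   s6 
(> = start, * = accepting)

start=s0; accept=s11; s0-a>s1; s0-b>s2; s0-c>s3; s1-a>s2; s1-b>s4; s1-c>s3; s2-a>s2; s2-b>s2; s2-c>s3; s3-a>s5; s3-b>s2; s3-c>s3; s4-a>s4; s4-b>s4; s4-c>s6; s5-a>s2; s5-b>s7; s5-c>s3; s6-a>s8; s6-b>s4; s6-c>s6; s7-a>s2; s7-b>s9; s7-c>s3; s8-a>s4; s8-b>s10; s8-c>s6; s9-a>s2; s9-b>s2; s9-c>s3; s10-a>s4; s10-b>s11; s10-c>s6; s11-a>s4; s11-b>s4; s11-c>s6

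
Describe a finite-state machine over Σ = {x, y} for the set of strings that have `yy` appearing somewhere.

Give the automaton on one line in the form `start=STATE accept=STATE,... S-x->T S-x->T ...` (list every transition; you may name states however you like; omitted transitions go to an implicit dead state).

Track how much of `yy` has been matched so far: state q0 is no progress, q2 is the absorbing accept state reached once `yy` has occurred. Intermediate states record partial matches; on a mismatch, fall back to the longest reusable overlap.
3 states suffice.
        x   y  
>  q0   q0  q1 
   q1   q0  q2 
 * q2   q2  q2 
(> = start, * = accepting)

start=q0 accept=q2 q0-x->q0 q0-y->q1 q1-x->q0 q1-y->q2 q2-x->q2 q2-y->q2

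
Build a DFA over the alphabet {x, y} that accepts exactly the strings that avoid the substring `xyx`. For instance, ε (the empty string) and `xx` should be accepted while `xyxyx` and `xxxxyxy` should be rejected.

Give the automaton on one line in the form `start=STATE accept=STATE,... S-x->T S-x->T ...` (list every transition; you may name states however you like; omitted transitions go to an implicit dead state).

start=s0 accept=s0,s1,s2 s0-x->s1 s0-y->s0 s1-x->s1 s1-y->s2 s2-x->s3 s2-y->s0 s3-x->s3 s3-y->s3

This is the complement of 'contains `xyx`'. Use the same substring-matching states — s0 through s3 holding how much of `xyx` has just been matched — but flip the accepting set: everything except the trap s3 accepts.
A 4-state machine:
        x   y  
>* s0   s1  s0 
 * s1   s1  s2 
 * s2   s3  s0 
   s3   s3  s3 
(> = start, * = accepting)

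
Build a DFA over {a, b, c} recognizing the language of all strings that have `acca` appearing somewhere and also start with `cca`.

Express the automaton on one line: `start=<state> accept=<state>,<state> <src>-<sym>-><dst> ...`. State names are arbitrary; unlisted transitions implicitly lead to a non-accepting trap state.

start=S0 accept=S12 S0-a->S1 S0-b->S2 S0-c->S3 S1-a->S1 S1-b->S2 S1-c->S4 S2-a->S1 S2-b->S2 S2-c->S2 S3-a->S1 S3-b->S2 S3-c->S5 S4-a->S1 S4-b->S2 S4-c->S6 S5-a->S7 S5-b->S2 S5-c->S2 S6-a->S8 S6-b->S2 S6-c->S2 S7-a->S7 S7-b->S9 S7-c->S10 S8-a->S8 S8-b->S8 S8-c->S8 S9-a->S7 S9-b->S9 S9-c->S9 S10-a->S7 S10-b->S9 S10-c->S11 S11-a->S12 S11-b->S9 S11-c->S9 S12-a->S12 S12-b->S12 S12-c->S12

Handle the two conditions separately and then intersect. The first has 5 states tracking whether and how much of `acca` has been seen; the second has 5 states tracking whether the input so far still matches the prefix `cca`. A product state is a pair (one from each), accepting exactly when both do.
          a    b    c  
>  S0     S1   S2   S3 
   S1     S1   S2   S4 
   S2     S1   S2   S2 
   S3     S1   S2   S5 
   S4     S1   S2   S6 
   S5     S7   S2   S2 
   S6     S8   S2   S2 
   S7     S7   S9  S10 
   S8     S8   S8   S8 
   S9     S7   S9   S9 
   S10    S7   S9  S11 
   S11   S12   S9   S9 
 * S12   S12  S12  S12 
(> = start, * = accepting)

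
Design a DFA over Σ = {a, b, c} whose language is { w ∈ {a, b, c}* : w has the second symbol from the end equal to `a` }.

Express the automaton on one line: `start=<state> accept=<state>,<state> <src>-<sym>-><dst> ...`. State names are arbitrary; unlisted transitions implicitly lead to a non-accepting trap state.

start=S0 accept=S4,S5,S6 S0-a->S1 S0-b->S2 S0-c->S3 S1-a->S4 S1-b->S5 S1-c->S6 S2-a->S7 S2-b->S8 S2-c->S9 S3-a->S10 S3-b->S11 S3-c->S12 S4-a->S4 S4-b->S5 S4-c->S6 S5-a->S7 S5-b->S8 S5-c->S9 S6-a->S10 S6-b->S11 S6-c->S12 S7-a->S4 S7-b->S5 S7-c->S6 S8-a->S7 S8-b->S8 S8-c->S9 S9-a->S10 S9-b->S11 S9-c->S12 S10-a->S4 S10-b->S5 S10-c->S6 S11-a->S7 S11-b->S8 S11-c->S9 S12-a->S10 S12-b->S11 S12-c->S12

A DFA must remember the last 2 symbols (since which symbol is second-to-last isn't known until the input ends). Use one state per possible window of the last ≤2 symbols; accept from those whose window starts with `a`.
With 13 states:
          a    b    c  
>  S0     S1   S2   S3 
   S1     S4   S5   S6 
   S2     S7   S8   S9 
   S3    S10  S11  S12 
 * S4     S4   S5   S6 
 * S5     S7   S8   S9 
 * S6    S10  S11  S12 
   S7     S4   S5   S6 
   S8     S7   S8   S9 
   S9    S10  S11  S12 
   S10    S4   S5   S6 
   S11    S7   S8   S9 
   S12   S10  S11  S12 
(> = start, * = accepting)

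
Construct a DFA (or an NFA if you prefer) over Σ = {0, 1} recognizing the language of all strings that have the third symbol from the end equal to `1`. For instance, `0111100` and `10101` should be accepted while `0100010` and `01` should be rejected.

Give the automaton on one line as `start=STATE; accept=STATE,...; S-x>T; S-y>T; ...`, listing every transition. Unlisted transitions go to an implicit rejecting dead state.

start=S0; accept=S11,S12,S13,S14; S0-0>S1; S0-1>S2; S1-0>S3; S1-1>S4; S2-0>S5; S2-1>S6; S3-0>S7; S3-1>S8; S4-0>S9; S4-1>S10; S5-0>S11; S5-1>S12; S6-0>S13; S6-1>S14; S7-0>S7; S7-1>S8; S8-0>S9; S8-1>S10; S9-0>S11; S9-1>S12; S10-0>S13; S10-1>S14; S11-0>S7; S11-1>S8; S12-0>S9; S12-1>S10; S13-0>S11; S13-1>S12; S14-0>S13; S14-1>S14

A DFA must remember the last 3 symbols (since which symbol is third-to-last isn't known until the input ends). Use one state per possible window of the last ≤3 symbols; accept from those whose window starts with `1`.
15 states suffice.
          0    1  
>  S0     S1   S2 
   S1     S3   S4 
   S2     S5   S6 
   S3     S7   S8 
   S4     S9  S10 
   S5    S11  S12 
   S6    S13  S14 
   S7     S7   S8 
   S8     S9  S10 
   S9    S11  S12 
   S10   S13  S14 
 * S11    S7   S8 
 * S12    S9  S10 
 * S13   S11  S12 
 * S14   S13  S14 
(> = start, * = accepting)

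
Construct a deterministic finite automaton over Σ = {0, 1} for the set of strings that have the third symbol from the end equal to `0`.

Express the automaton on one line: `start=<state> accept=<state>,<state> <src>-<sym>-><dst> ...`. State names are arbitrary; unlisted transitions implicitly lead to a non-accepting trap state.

start=q0 accept=q7,q8,q9,q10 q0-0->q1 q0-1->q2 q1-0->q3 q1-1->q4 q2-0->q5 q2-1->q6 q3-0->q7 q3-1->q8 q4-0->q9 q4-1->q10 q5-0->q11 q5-1->q12 q6-0->q13 q6-1->q14 q7-0->q7 q7-1->q8 q8-0->q9 q8-1->q10 q9-0->q11 q9-1->q12 q10-0->q13 q10-1->q14 q11-0->q7 q11-1->q8 q12-0->q9 q12-1->q10 q13-0->q11 q13-1->q12 q14-0->q13 q14-1->q14

A DFA must remember the last 3 symbols (since which symbol is third-to-last isn't known until the input ends). Use one state per possible window of the last ≤3 symbols; accept from those whose window starts with `0`.
          0    1  
>  q0     q1   q2 
   q1     q3   q4 
   q2     q5   q6 
   q3     q7   q8 
   q4     q9  q10 
   q5    q11  q12 
   q6    q13  q14 
 * q7     q7   q8 
 * q8     q9  q10 
 * q9    q11  q12 
 * q10   q13  q14 
   q11    q7   q8 
   q12    q9  q10 
   q13   q11  q12 
   q14   q13  q14 
(> = start, * = accepting)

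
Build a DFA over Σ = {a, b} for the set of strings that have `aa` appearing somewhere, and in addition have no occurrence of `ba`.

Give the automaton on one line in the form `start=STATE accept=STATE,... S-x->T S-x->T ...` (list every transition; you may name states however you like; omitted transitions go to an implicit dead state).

Build one automaton per condition and run them in lockstep. The first has 3 states tracking whether and how much of `aa` has been seen; the second has 3 states tracking partial matches of the forbidden pattern `ba`. A product state is a pair (one from each), accepting exactly when both do. Minimizing collapses redundant product states.
A 5-state machine:
        a   b  
>  s0   s1  s2 
   s1   s3  s2 
   s2   s2  s2 
 * s3   s3  s4 
 * s4   s2  s4 
(> = start, * = accepting)

start=s0 accept=s3,s4 s0-a->s1 s0-b->s2 s1-a->s3 s1-b->s2 s2-a->s2 s2-b->s2 s3-a->s3 s3-b->s4 s4-a->s2 s4-b->s4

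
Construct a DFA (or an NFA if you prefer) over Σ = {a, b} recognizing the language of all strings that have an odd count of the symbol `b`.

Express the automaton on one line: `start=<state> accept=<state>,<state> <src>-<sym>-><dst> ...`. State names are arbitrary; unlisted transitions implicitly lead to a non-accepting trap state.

Keep the running count of `b`s modulo 2: each `b` advances along the cycle S0 → S1 → S0 while other symbols loop. Accept at S1.
        a   b  
>  S0   S0  S1 
 * S1   S1  S0 
(> = start, * = accepting)

start=S0 accept=S1 S0-a->S0 S0-b->S1 S1-a->S1 S1-b->S0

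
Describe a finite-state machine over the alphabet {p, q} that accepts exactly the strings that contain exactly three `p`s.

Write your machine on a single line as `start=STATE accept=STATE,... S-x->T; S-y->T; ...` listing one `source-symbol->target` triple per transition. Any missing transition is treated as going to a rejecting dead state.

Only the number of `p`s matters, and only up to 4. Make a chain A → B → C → D → E advanced by each `p` (with E absorbing); every other symbol self-loops. The accepting set is {D}.
       p  q 
>  A   B  A 
   B   C  B 
   C   D  C 
 * D   E  D 
   E   E  E 
(> = start, * = accepting)

start=A; accept=D; A-p->B; A-q->A; B-p->C; B-q->B; C-p->D; C-q->C; D-p->E; D-q->D; E-p->E; E-q->E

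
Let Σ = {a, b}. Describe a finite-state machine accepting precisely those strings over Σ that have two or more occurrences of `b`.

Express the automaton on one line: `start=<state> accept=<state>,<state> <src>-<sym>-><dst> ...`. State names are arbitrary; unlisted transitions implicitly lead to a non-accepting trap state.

start=q0 accept=q2,q3 q0-a->q0 q0-b->q1 q1-a->q1 q1-b->q2 q2-a->q2 q2-b->q3 q3-a->q3 q3-b->q3

Count `b`s, saturating at 3: states q0 through q2 mean 0 through 2 `b`s seen; q3 means more than 2. Each `b` increments (capped at q3); other symbols loop. Accept from {q2, q3}.
With 4 states:
        a   b  
>  q0   q0  q1 
   q1   q1  q2 
 * q2   q2  q3 
 * q3   q3  q3 
(> = start, * = accepting)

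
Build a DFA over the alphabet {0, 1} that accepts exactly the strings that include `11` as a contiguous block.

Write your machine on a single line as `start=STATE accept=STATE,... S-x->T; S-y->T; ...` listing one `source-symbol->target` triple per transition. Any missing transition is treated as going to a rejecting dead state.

Track how much of `11` has been matched so far: state q0 is no progress, q2 is the absorbing accept state reached once `11` has occurred. Intermediate states record partial matches; on a mismatch, fall back to the longest reusable overlap.
3 states suffice.
        0   1  
>  q0   q0  q1 
   q1   q0  q2 
 * q2   q2  q2 
(> = start, * = accepting)

start=q0; accept=q2; q0-0->q0; q0-1->q1; q1-0->q0; q1-1->q2; q2-0->q2; q2-1->q2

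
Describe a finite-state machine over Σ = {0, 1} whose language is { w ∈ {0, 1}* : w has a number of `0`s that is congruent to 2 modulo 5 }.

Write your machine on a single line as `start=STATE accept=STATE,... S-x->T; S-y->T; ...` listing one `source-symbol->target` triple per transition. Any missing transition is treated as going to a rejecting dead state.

start=S0; accept=S2; S0-0->S1; S0-1->S0; S1-0->S2; S1-1->S1; S2-0->S3; S2-1->S2; S3-0->S4; S3-1->S3; S4-0->S0; S4-1->S4

The only thing that matters is how many `0`s have appeared, reduced mod 5. Use one state per residue: S0 for 0, …, S4 for 4. Reading `0` moves to the next residue; anything else stays put. S2 is accepting.
A 5-state machine:
        0   1  
>  S0   S1  S0 
   S1   S2  S1 
 * S2   S3  S2 
   S3   S4  S3 
   S4   S0  S4 
(> = start, * = accepting)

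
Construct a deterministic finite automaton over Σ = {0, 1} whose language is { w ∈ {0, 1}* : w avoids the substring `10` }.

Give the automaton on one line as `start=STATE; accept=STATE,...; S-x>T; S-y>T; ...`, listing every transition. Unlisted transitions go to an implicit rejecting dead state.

start=S0; accept=S0,S1; S0-0>S0; S0-1>S1; S1-0>S2; S1-1>S1; S2-0>S2; S2-1>S2

This is the complement of 'contains `10`'. Use the same substring-matching states — S0 through S2 holding how much of `10` has just been matched — but flip the accepting set: everything except the trap S2 accepts.
        0   1  
>* S0   S0  S1 
 * S1   S2  S1 
   S2   S2  S2 
(> = start, * = accepting)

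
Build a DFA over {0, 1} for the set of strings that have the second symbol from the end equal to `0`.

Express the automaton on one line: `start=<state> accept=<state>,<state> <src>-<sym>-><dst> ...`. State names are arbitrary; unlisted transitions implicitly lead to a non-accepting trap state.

start=q0 accept=q3,q4 q0-0->q1 q0-1->q2 q1-0->q3 q1-1->q4 q2-0->q5 q2-1->q6 q3-0->q3 q3-1->q4 q4-0->q5 q4-1->q6 q5-0->q3 q5-1->q4 q6-0->q5 q6-1->q6

Because acceptance depends on a position counted from the end, the machine has to buffer the most recent 2 symbols. Make each state the string of the last up-to-2 symbols read; on input `x` shift the window left and append `x`. Accept when the buffered window has length 2 and begins with `0`.
With 7 states:
        0   1  
>  q0   q1  q2 
   q1   q3  q4 
   q2   q5  q6 
 * q3   q3  q4 
 * q4   q5  q6 
   q5   q3  q4 
   q6   q5  q6 
(> = start, * = accepting)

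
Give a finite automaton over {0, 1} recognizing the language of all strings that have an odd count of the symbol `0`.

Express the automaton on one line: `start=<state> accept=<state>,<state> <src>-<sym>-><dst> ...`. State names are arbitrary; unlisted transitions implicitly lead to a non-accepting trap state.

Keep the running count of `0`s modulo 2: each `0` advances along the cycle q0 → q1 → q0 while other symbols loop. Accept at q1.
        0   1  
>  q0   q1  q0 
 * q1   q0  q1 
(> = start, * = accepting)

start=q0 accept=q1 q0-0->q1 q0-1->q0 q1-0->q0 q1-1->q1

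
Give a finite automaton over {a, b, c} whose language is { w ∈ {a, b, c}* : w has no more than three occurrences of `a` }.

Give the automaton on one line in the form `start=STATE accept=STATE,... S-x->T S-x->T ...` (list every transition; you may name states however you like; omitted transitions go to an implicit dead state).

start=q0 accept=q0,q1,q2,q3 q0-a->q1 q0-b->q0 q0-c->q0 q1-a->q2 q1-b->q1 q1-c->q1 q2-a->q3 q2-b->q2 q2-c->q2 q3-a->q4 q3-b->q3 q3-c->q3 q4-a->q4 q4-b->q4 q4-c->q4

Only the number of `a`s matters, and only up to 4. Make a chain q0 → q1 → q2 → q3 → q4 advanced by each `a` (with q4 absorbing); every other symbol self-loops. The accepting set is {q0, q1, q2, q3}.
5 states suffice.
        a   b   c  
>* q0   q1  q0  q0 
 * q1   q2  q1  q1 
 * q2   q3  q2  q2 
 * q3   q4  q3  q3 
   q4   q4  q4  q4 
(> = start, * = accepting)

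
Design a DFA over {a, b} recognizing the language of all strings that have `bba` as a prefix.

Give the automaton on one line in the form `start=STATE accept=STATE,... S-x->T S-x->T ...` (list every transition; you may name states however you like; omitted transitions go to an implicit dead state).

start=S0 accept=S3 S0-a->S4 S0-b->S1 S1-a->S4 S1-b->S2 S2-a->S3 S2-b->S4 S3-a->S3 S3-b->S3 S4-a->S4 S4-b->S4

Check the first 3 symbols one by one: S0 through S2 record how many have matched `bba` so far; any wrong symbol goes to the dead state S4. After all 3 match we enter the accepting sink S3.
A 5-state machine:
        a   b  
>  S0   S4  S1 
   S1   S4  S2 
   S2   S3  S4 
 * S3   S3  S3 
   S4   S4  S4 
(> = start, * = accepting)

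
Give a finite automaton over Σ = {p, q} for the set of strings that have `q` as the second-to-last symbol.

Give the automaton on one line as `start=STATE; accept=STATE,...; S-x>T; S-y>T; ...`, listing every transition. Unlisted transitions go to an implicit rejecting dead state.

Because acceptance depends on a position counted from the end, the machine has to buffer the most recent 2 symbols. Make each state the string of the last up-to-2 symbols read; on input `x` shift the window left and append `x`. Accept when the buffered window has length 2 and begins with `q`.
7 states suffice.
       p  q 
>  A   B  C 
   B   D  E 
   C   F  G 
   D   D  E 
   E   F  G 
 * F   D  E 
 * G   F  G 
(> = start, * = accepting)

start=A; accept=F,G; A-p>B; A-q>C; B-p>D; B-q>E; C-p>F; C-q>G; D-p>D; D-q>E; E-p>F; E-q>G; F-p>D; F-q>E; G-p>F; G-q>G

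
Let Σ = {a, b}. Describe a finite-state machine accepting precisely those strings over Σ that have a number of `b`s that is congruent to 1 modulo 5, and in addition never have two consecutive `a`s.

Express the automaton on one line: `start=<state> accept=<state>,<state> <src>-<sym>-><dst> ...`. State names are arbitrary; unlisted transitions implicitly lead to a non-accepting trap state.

Handle the two conditions separately and then intersect. The first has 5 states tracking the count of `b`s modulo 5; the second has 3 states tracking partial matches of the forbidden pattern `aa`. A product state is a pair (one from each), accepting exactly when both do. Minimizing collapses redundant product states.
11 states suffice.
          a    b  
>  q0     q1   q2 
   q1     q3   q2 
 * q2     q4   q5 
   q3     q3   q3 
 * q4     q3   q5 
   q5     q6   q7 
   q6     q3   q7 
   q7     q8   q9 
   q8     q3   q9 
   q9    q10   q0 
   q10    q3   q0 
(> = start, * = accepting)

start=q0 accept=q2,q4 q0-a->q1 q0-b->q2 q1-a->q3 q1-b->q2 q2-a->q4 q2-b->q5 q3-a->q3 q3-b->q3 q4-a->q3 q4-b->q5 q5-a->q6 q5-b->q7 q6-a->q3 q6-b->q7 q7-a->q8 q7-b->q9 q8-a->q3 q8-b->q9 q9-a->q10 q9-b->q0 q10-a->q3 q10-b->q0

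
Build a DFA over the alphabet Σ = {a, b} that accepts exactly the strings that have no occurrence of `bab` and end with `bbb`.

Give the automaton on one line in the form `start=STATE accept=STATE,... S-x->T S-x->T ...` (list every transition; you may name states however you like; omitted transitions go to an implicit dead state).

start=S0 accept=S5 S0-a->S0 S0-b->S1 S1-a->S2 S1-b->S3 S2-a->S0 S2-b->S4 S3-a->S2 S3-b->S5 S4-a->S4 S4-b->S4 S5-a->S2 S5-b->S5

Handle the two conditions separately and then intersect. The first has 4 states tracking partial matches of the forbidden pattern `bab`; the second has 4 states tracking how much of the suffix `bbb` has currently been matched. A product state is a pair (one from each), accepting exactly when both do. Equivalent product states are then merged.
With 6 states:
        a   b  
>  S0   S0  S1 
   S1   S2  S3 
   S2   S0  S4 
   S3   S2  S5 
   S4   S4  S4 
 * S5   S2  S5 
(> = start, * = accepting)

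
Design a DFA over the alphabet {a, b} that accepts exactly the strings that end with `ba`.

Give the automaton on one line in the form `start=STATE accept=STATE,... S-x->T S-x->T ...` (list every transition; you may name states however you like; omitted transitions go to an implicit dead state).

Remember how much of `ba` the current input suffix matches. State s0 means no match yet; s1 means the last symbol is `b`; s2 means the last 2 symbols are `ba`. Only s2 accepts. On a mismatch, fall back to the longest proper suffix that is still a prefix of `ba`.
A 3-state machine:
        a   b  
>  s0   s0  s1 
   s1   s2  s1 
 * s2   s0  s1 
(> = start, * = accepting)

start=s0 accept=s2 s0-a->s0 s0-b->s1 s1-a->s2 s1-b->s1 s2-a->s0 s2-b->s1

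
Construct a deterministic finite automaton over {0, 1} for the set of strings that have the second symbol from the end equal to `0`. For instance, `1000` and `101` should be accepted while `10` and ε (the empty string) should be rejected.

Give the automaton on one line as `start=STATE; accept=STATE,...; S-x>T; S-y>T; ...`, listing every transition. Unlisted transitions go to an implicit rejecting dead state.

start=S0; accept=S3,S4; S0-0>S1; S0-1>S2; S1-0>S3; S1-1>S4; S2-0>S5; S2-1>S6; S3-0>S3; S3-1>S4; S4-0>S5; S4-1>S6; S5-0>S3; S5-1>S4; S6-0>S5; S6-1>S6

A DFA must remember the last 2 symbols (since which symbol is second-to-last isn't known until the input ends). Use one state per possible window of the last ≤2 symbols; accept from those whose window starts with `0`.
7 states suffice.
        0   1  
>  S0   S1  S2 
   S1   S3  S4 
   S2   S5  S6 
 * S3   S3  S4 
 * S4   S5  S6 
   S5   S3  S4 
   S6   S5  S6 
(> = start, * = accepting)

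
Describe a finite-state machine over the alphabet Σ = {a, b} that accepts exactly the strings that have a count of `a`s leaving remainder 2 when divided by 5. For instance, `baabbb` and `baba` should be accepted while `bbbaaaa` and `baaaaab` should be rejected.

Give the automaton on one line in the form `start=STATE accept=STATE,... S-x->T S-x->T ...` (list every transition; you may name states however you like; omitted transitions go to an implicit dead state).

The only thing that matters is how many `a`s have appeared, reduced mod 5. Use one state per residue: s0 for 0, …, s4 for 4. Reading `a` moves to the next residue; anything else stays put. s2 is accepting.
5 states suffice.
        a   b  
>  s0   s1  s0 
   s1   s2  s1 
 * s2   s3  s2 
   s3   s4  s3 
   s4   s0  s4 
(> = start, * = accepting)

start=s0 accept=s2 s0-a->s1 s0-b->s0 s1-a->s2 s1-b->s1 s2-a->s3 s2-b->s2 s3-a->s4 s3-b->s3 s4-a->s0 s4-b->s4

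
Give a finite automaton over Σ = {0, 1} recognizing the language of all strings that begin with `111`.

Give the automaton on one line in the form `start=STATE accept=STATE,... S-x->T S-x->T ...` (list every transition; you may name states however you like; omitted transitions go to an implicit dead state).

Walk along `111` while the input agrees: from q0 take `1` to q1, and so on. Any deviation drops to the rejecting sink q4. Once q3 is reached the prefix is confirmed and every continuation is accepted.
5 states suffice.
        0   1  
>  q0   q4  q1 
   q1   q4  q2 
   q2   q4  q3 
 * q3   q3  q3 
   q4   q4  q4 
(> = start, * = accepting)

start=q0 accept=q3 q0-0->q4 q0-1->q1 q1-0->q4 q1-1->q2 q2-0->q4 q2-1->q3 q3-0->q3 q3-1->q3 q4-0->q4 q4-1->q4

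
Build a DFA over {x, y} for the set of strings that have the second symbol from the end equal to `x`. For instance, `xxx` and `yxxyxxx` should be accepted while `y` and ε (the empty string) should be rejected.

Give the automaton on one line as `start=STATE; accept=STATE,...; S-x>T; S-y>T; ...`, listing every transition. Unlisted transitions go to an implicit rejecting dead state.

A DFA must remember the last 2 symbols (since which symbol is second-to-last isn't known until the input ends). Use one state per possible window of the last ≤2 symbols; accept from those whose window starts with `x`.
        x   y  
>  q0   q1  q2 
   q1   q3  q4 
   q2   q5  q6 
 * q3   q3  q4 
 * q4   q5  q6 
   q5   q3  q4 
   q6   q5  q6 
(> = start, * = accepting)

start=q0; accept=q3,q4; q0-x>q1; q0-y>q2; q1-x>q3; q1-y>q4; q2-x>q5; q2-y>q6; q3-x>q3; q3-y>q4; q4-x>q5; q4-y>q6; q5-x>q3; q5-y>q4; q6-x>q5; q6-y>q6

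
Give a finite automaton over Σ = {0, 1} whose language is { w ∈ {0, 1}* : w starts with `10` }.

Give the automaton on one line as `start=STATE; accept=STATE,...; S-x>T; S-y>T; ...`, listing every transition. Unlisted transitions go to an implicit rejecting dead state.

start=A; accept=C; A-0>D; A-1>B; B-0>C; B-1>D; C-0>C; C-1>C; D-0>D; D-1>D

Walk along `10` while the input agrees: from A take `1` to B, and so on. Any deviation drops to the rejecting sink D. Once C is reached the prefix is confirmed and every continuation is accepted.
4 states suffice.
       0  1 
>  A   D  B 
   B   C  D 
 * C   C  C 
   D   D  D 
(> = start, * = accepting)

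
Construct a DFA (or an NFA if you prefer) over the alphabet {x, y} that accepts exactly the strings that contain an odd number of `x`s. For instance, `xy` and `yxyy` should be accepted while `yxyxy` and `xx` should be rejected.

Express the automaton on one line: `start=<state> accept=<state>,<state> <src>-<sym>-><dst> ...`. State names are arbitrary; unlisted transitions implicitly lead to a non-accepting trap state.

start=s0 accept=s1 s0-x->s1 s0-y->s0 s1-x->s0 s1-y->s1

Keep the running count of `x`s modulo 2: each `x` advances along the cycle s0 → s1 → s0 while other symbols loop. Accept at s1.
2 states suffice.
        x   y  
>  s0   s1  s0 
 * s1   s0  s1 
(> = start, * = accepting)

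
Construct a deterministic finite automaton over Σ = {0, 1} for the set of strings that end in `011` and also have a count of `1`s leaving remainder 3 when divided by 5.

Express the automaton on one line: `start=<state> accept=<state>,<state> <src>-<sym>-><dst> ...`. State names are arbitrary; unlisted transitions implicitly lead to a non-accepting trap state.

start=A accept=K A-0->B A-1->C B-0->B B-1->D C-0->E C-1->F D-0->E D-1->G E-0->E E-1->H F-0->I F-1->J G-0->I G-1->J H-0->I H-1->K I-0->I I-1->L J-0->M J-1->N K-0->M K-1->N L-0->M L-1->O M-0->M M-1->P N-0->Q N-1->A O-0->Q O-1->A P-0->Q P-1->R Q-0->Q Q-1->S R-0->B R-1->C S-0->B S-1->T T-0->E T-1->F

Run two small machines in parallel and take their product. One (4 states) tracks how much of the suffix `011` has currently been matched; the other (5 states) tracks the count of `1`s modulo 5. Each combined state is a pair, one component from each; accept when both components accept.
       0  1 
>  A   B  C 
   B   B  D 
   C   E  F 
   D   E  G 
   E   E  H 
   F   I  J 
   G   I  J 
   H   I  K 
   I   I  L 
   J   M  N 
 * K   M  N 
   L   M  O 
   M   M  P 
   N   Q  A 
   O   Q  A 
   P   Q  R 
   Q   Q  S 
   R   B  C 
   S   B  T 
   T   E  F 
(> = start, * = accepting)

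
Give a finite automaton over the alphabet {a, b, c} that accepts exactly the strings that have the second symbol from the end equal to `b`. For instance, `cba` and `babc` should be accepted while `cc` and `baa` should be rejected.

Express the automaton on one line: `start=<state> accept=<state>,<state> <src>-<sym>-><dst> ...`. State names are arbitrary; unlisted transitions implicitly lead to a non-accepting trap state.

start=s0 accept=s7,s8,s9 s0-a->s1 s0-b->s2 s0-c->s3 s1-a->s4 s1-b->s5 s1-c->s6 s2-a->s7 s2-b->s8 s2-c->s9 s3-a->s10 s3-b->s11 s3-c->s12 s4-a->s4 s4-b->s5 s4-c->s6 s5-a->s7 s5-b->s8 s5-c->s9 s6-a->s10 s6-b->s11 s6-c->s12 s7-a->s4 s7-b->s5 s7-c->s6 s8-a->s7 s8-b->s8 s8-c->s9 s9-a->s10 s9-b->s11 s9-c->s12 s10-a->s4 s10-b->s5 s10-c->s6 s11-a->s7 s11-b->s8 s11-c->s9 s12-a->s10 s12-b->s11 s12-c->s12

A DFA must remember the last 2 symbols (since which symbol is second-to-last isn't known until the input ends). Use one state per possible window of the last ≤2 symbols; accept from those whose window starts with `b`.
13 states suffice.
          a    b    c  
>  s0     s1   s2   s3 
   s1     s4   s5   s6 
   s2     s7   s8   s9 
   s3    s10  s11  s12 
   s4     s4   s5   s6 
   s5     s7   s8   s9 
   s6    s10  s11  s12 
 * s7     s4   s5   s6 
 * s8     s7   s8   s9 
 * s9    s10  s11  s12 
   s10    s4   s5   s6 
   s11    s7   s8   s9 
   s12   s10  s11  s12 
(> = start, * = accepting)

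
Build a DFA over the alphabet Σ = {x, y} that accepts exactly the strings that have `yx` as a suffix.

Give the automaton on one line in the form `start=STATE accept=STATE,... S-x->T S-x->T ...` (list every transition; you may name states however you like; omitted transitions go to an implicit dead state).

start=S0 accept=S2 S0-x->S0 S0-y->S1 S1-x->S2 S1-y->S1 S2-x->S0 S2-y->S1

Let each state record the length of the longest suffix of the input read so far that is also a prefix of `yx`. S1 means the last symbol is `y`; S2 means the last 2 symbols are `yx`. Accept only at S2, where the string currently ends in `yx`.
3 states suffice.
        x   y  
>  S0   S0  S1 
   S1   S2  S1 
 * S2   S0  S1 
(> = start, * = accepting)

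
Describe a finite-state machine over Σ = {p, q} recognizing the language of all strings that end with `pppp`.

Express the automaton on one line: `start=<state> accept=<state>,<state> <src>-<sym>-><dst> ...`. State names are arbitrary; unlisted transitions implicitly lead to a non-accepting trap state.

start=S0 accept=S4 S0-p->S1 S0-q->S0 S1-p->S2 S1-q->S0 S2-p->S3 S2-q->S0 S3-p->S4 S3-q->S0 S4-p->S4 S4-q->S0

Let each state record the length of the longest suffix of the input read so far that is also a prefix of `pppp`. S1 means the last symbol is `p`; S2 means the last 2 symbols are `pp`; S3 means the last 3 symbols are `ppp`; S4 means the last 4 symbols are `pppp`. Accept only at S4, where the string currently ends in `pppp`.
        p   q  
>  S0   S1  S0 
   S1   S2  S0 
   S2   S3  S0 
   S3   S4  S0 
 * S4   S4  S0 
(> = start, * = accepting)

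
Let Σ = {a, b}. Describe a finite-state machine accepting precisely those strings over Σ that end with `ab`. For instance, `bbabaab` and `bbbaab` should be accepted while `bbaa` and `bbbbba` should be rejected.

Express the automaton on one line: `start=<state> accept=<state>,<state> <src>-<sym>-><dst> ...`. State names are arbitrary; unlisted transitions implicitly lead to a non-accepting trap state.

Remember how much of `ab` the current input suffix matches. State s0 means no match yet; s1 means the last symbol is `a`; s2 means the last 2 symbols are `ab`. Only s2 accepts. On a mismatch, fall back to the longest proper suffix that is still a prefix of `ab`.
With 3 states:
        a   b  
>  s0   s1  s0 
   s1   s1  s2 
 * s2   s1  s0 
(> = start, * = accepting)

start=s0 accept=s2 s0-a->s1 s0-b->s0 s1-a->s1 s1-b->s2 s2-a->s1 s2-b->s0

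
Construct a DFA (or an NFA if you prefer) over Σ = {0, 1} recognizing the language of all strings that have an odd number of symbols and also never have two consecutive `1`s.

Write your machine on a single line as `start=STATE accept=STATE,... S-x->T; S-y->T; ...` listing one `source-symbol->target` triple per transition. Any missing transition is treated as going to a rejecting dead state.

start=s0; accept=s1,s2; s0-0->s1; s0-1->s2; s1-0->s0; s1-1->s3; s2-0->s0; s2-1->s4; s3-0->s1; s3-1->s4; s4-0->s4; s4-1->s4

Handle the two conditions separately and then intersect. The first has 2 states tracking the input length modulo 2; the second has 3 states tracking partial matches of the forbidden pattern `11`. A product state is a pair (one from each), accepting exactly when both do. Equivalent product states are then merged.
5 states suffice.
        0   1  
>  s0   s1  s2 
 * s1   s0  s3 
 * s2   s0  s4 
   s3   s1  s4 
   s4   s4  s4 
(> = start, * = accepting)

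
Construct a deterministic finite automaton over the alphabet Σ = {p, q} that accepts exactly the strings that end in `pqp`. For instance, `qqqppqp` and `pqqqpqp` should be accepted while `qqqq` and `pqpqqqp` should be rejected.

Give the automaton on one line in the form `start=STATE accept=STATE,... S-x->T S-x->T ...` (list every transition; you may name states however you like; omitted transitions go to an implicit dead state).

start=A accept=D A-p->B A-q->A B-p->B B-q->C C-p->D C-q->A D-p->B D-q->C

Let each state record the length of the longest suffix of the input read so far that is also a prefix of `pqp`. B means the last symbol is `p`; C means the last 2 symbols are `pq`; D means the last 3 symbols are `pqp`. Accept only at D, where the string currently ends in `pqp`.
4 states suffice.
       p  q 
>  A   B  A 
   B   B  C 
   C   D  A 
 * D   B  C 
(> = start, * = accepting)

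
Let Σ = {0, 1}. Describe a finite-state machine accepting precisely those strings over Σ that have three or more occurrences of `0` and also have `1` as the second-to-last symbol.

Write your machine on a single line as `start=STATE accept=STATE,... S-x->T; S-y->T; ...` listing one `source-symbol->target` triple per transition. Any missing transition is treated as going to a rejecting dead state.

start=s0; accept=s6,s7; s0-0->s1; s0-1->s0; s1-0->s2; s1-1->s1; s2-0->s3; s2-1->s4; s3-0->s3; s3-1->s5; s4-0->s6; s4-1->s4; s5-0->s6; s5-1->s7; s6-0->s3; s6-1->s5; s7-0->s6; s7-1->s7

Handle the two conditions separately and then intersect. The first has 5 states tracking the count of `0`s, saturating at 4; the second has 7 states tracking the last 2 symbols read. A product state is a pair (one from each), accepting exactly when both do. Equivalent product states are then merged.
        0   1  
>  s0   s1  s0 
   s1   s2  s1 
   s2   s3  s4 
   s3   s3  s5 
   s4   s6  s4 
   s5   s6  s7 
 * s6   s3  s5 
 * s7   s6  s7 
(> = start, * = accepting)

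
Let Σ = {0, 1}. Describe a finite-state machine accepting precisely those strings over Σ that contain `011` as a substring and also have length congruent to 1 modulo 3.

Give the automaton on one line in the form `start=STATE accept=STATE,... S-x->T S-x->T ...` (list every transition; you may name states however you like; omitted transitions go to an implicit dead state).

Build one automaton per condition and run them in lockstep. One (4 states) tracks whether and how much of `011` has been seen; the other (3 states) tracks the input length modulo 3. Each combined state is a pair, one component from each; accept when both components accept.
12 states suffice.
          0    1  
>  S0     S1   S2 
   S1     S3   S4 
   S2     S3   S5 
   S3     S6   S7 
   S4     S6   S8 
   S5     S6   S0 
   S6     S1   S9 
   S7     S1  S10 
   S8    S10  S10 
   S9     S3  S11 
 * S10   S11  S11 
   S11    S8   S8 
(> = start, * = accepting)

start=S0 accept=S10 S0-0->S1 S0-1->S2 S1-0->S3 S1-1->S4 S2-0->S3 S2-1->S5 S3-0->S6 S3-1->S7 S4-0->S6 S4-1->S8 S5-0->S6 S5-1->S0 S6-0->S1 S6-1->S9 S7-0->S1 S7-1->S10 S8-0->S10 S8-1->S10 S9-0->S3 S9-1->S11 S10-0->S11 S10-1->S11 S11-0->S8 S11-1->S8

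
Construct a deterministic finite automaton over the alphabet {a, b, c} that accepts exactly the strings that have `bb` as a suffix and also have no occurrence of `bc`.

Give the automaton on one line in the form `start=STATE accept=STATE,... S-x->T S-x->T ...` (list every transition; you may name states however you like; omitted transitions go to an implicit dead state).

Run two small machines in parallel and take their product. The first has 3 states tracking how much of the suffix `bb` has currently been matched; the second has 3 states tracking partial matches of the forbidden pattern `bc`. A product state is a pair (one from each), accepting exactly when both do. Equivalent product states are then merged.
        a   b   c  
>  S0   S0  S1  S0 
   S1   S0  S2  S3 
 * S2   S0  S2  S3 
   S3   S3  S3  S3 
(> = start, * = accepting)

start=S0 accept=S2 S0-a->S0 S0-b->S1 S0-c->S0 S1-a->S0 S1-b->S2 S1-c->S3 S2-a->S0 S2-b->S2 S2-c->S3 S3-a->S3 S3-b->S3 S3-c->S3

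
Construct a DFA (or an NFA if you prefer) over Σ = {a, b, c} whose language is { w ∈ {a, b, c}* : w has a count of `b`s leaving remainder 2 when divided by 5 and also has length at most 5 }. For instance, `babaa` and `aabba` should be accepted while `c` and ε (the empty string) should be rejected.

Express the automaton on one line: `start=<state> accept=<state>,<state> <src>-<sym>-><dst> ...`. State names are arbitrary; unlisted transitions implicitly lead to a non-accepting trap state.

start=q0 accept=q5,q8,q11,q12 q0-a->q1 q0-b->q2 q0-c->q1 q1-a->q3 q1-b->q4 q1-c->q3 q2-a->q4 q2-b->q5 q2-c->q4 q3-a->q6 q3-b->q7 q3-c->q6 q4-a->q7 q4-b->q8 q4-c->q7 q5-a->q8 q5-b->q9 q5-c->q8 q6-a->q9 q6-b->q10 q6-c->q9 q7-a->q10 q7-b->q11 q7-c->q10 q8-a->q11 q8-b->q9 q8-c->q11 q9-a->q9 q9-b->q9 q9-c->q9 q10-a->q9 q10-b->q12 q10-c->q9 q11-a->q12 q11-b->q9 q11-c->q12 q12-a->q9 q12-b->q9 q12-c->q9

Build one automaton per condition and run them in lockstep. The first has 5 states tracking the count of `b`s modulo 5; the second has 7 states tracking the input length, saturating at 6. A product state is a pair (one from each), accepting exactly when both do. After merging equivalent states the machine shrinks.
With 13 states:
          a    b    c  
>  q0     q1   q2   q1 
   q1     q3   q4   q3 
   q2     q4   q5   q4 
   q3     q6   q7   q6 
   q4     q7   q8   q7 
 * q5     q8   q9   q8 
   q6     q9  q10   q9 
   q7    q10  q11  q10 
 * q8    q11   q9  q11 
   q9     q9   q9   q9 
   q10    q9  q12   q9 
 * q11   q12   q9  q12 
 * q12    q9   q9   q9 
(> = start, * = accepting)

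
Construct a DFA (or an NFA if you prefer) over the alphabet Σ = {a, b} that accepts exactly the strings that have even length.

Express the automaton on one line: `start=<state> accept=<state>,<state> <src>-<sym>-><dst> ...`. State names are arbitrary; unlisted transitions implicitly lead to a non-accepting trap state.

start=q0 accept=q0 q0-a->q1 q0-b->q1 q1-a->q0 q1-b->q0

Only the length mod 2 matters, so use a 2-cycle: from any state, every input symbol moves to the next state, wrapping q1 back to q0. Mark q0 accepting.
        a   b  
>* q0   q1  q1 
   q1   q0  q0 
(> = start, * = accepting)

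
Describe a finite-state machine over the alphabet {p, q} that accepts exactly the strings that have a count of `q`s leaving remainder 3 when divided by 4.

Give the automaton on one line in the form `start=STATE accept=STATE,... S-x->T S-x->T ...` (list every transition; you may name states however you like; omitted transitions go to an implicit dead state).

The only thing that matters is how many `q`s have appeared, reduced mod 4. Use one state per residue: s0 for 0, …, s3 for 3. Reading `q` moves to the next residue; anything else stays put. s3 is accepting.
With 4 states:
        p   q  
>  s0   s0  s1 
   s1   s1  s2 
   s2   s2  s3 
 * s3   s3  s0 
(> = start, * = accepting)

start=s0 accept=s3 s0-p->s0 s0-q->s1 s1-p->s1 s1-q->s2 s2-p->s2 s2-q->s3 s3-p->s3 s3-q->s0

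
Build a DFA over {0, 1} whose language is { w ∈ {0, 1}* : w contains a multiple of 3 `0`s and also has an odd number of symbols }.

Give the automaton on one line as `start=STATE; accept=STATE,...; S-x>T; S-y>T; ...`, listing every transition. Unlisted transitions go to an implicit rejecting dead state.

Run two small machines in parallel and take their product. The first has 3 states tracking the count of `0`s modulo 3; the second has 2 states tracking the input length modulo 2. A product state is a pair (one from each), accepting exactly when both do.
With 6 states:
        0   1  
>  S0   S1  S2 
   S1   S3  S4 
 * S2   S4  S0 
   S3   S2  S5 
   S4   S5  S1 
   S5   S0  S3 
(> = start, * = accepting)

start=S0; accept=S2; S0-0>S1; S0-1>S2; S1-0>S3; S1-1>S4; S2-0>S4; S2-1>S0; S3-0>S2; S3-1>S5; S4-0>S5; S4-1>S1; S5-0>S0; S5-1>S3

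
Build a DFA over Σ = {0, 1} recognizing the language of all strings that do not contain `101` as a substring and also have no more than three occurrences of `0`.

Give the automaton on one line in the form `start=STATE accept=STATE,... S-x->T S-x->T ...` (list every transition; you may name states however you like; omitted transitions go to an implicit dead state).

start=s0 accept=s0,s1,s2,s3,s4,s5,s6,s7,s8,s10 s0-0->s1 s0-1->s2 s1-0->s3 s1-1->s4 s2-0->s5 s2-1->s2 s3-0->s6 s3-1->s7 s4-0->s8 s4-1->s4 s5-0->s3 s5-1->s9 s6-0->s9 s6-1->s6 s7-0->s10 s7-1->s7 s8-0->s6 s8-1->s9 s9-0->s9 s9-1->s9 s10-0->s9 s10-1->s9

Handle the two conditions separately and then intersect. One (4 states) tracks partial matches of the forbidden pattern `101`; the other (5 states) tracks the count of `0`s, saturating at 4. Each combined state is a pair, one component from each; accept when both components accept. After merging equivalent states the machine shrinks.
          0    1  
>* s0     s1   s2 
 * s1     s3   s4 
 * s2     s5   s2 
 * s3     s6   s7 
 * s4     s8   s4 
 * s5     s3   s9 
 * s6     s9   s6 
 * s7    s10   s7 
 * s8     s6   s9 
   s9     s9   s9 
 * s10    s9   s9 
(> = start, * = accepting)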